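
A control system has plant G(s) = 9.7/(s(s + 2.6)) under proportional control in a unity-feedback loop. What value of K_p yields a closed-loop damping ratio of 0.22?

Closed-loop characteristic equation: s² + 2.6s + K_p·9.7 = 0.
So ω_n = √(9.7K_p) and 2ζω_n = 2.6, giving ζ = 2.6/(2√(9.7K_p)).
Setting ζ = 0.22: √(9.7K_p) = 2.6/(2·0.22) = 5.909, so K_p = 34.92/9.7 = 3.6.

K_p = 3.6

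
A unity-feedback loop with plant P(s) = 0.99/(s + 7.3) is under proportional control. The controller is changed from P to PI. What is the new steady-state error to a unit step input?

0

The integrator makes K_pos = lim_{s→0} C(s)G(s) infinite, so e_ss = 1/(1+K_pos) = 0.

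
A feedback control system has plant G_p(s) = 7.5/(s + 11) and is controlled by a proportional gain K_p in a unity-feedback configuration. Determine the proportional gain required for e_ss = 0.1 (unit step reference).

K_p = 13.2

For a type-0 loop with proportional control, e_ss = 1/(1 + K_p·G_p(0)).
G_p(0) = 0.6818. Require 1/(1 + K_p·0.6818) = 0.1, so 1 + 0.6818·K_p = 10.
K_p = (10 − 1)/0.6818 = 13.2.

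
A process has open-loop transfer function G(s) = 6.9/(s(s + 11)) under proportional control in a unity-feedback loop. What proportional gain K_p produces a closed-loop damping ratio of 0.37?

Closed-loop characteristic equation: s² + 11s + K_p·6.9 = 0.
So ω_n = √(6.9K_p) and 2ζω_n = 11, giving ζ = 11/(2√(6.9K_p)).
Setting ζ = 0.37: √(6.9K_p) = 11/(2·0.37) = 14.86, so K_p = 221/6.9 = 32.

K_p = 32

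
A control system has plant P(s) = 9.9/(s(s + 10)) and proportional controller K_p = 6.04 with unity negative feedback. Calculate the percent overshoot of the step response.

6.97%

The closed-loop denominator s² + 10s + 59.8 gives ω_n = √59.8 = 7.733 and ζ = 10/(2ω_n) = 0.6466.
%OS = 100·exp(−πζ/√(1−ζ²)) = 100·exp(−π·0.6466/√0.5819) = 6.97%.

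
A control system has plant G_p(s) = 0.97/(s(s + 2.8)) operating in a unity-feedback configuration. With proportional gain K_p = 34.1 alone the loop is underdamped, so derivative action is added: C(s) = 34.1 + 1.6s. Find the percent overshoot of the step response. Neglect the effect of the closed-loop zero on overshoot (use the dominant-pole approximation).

27.7%

Forward path: (34.1 + 1.6s)·0.97/(s(s+2.8)). The closed-loop characteristic equation is s² + (2.8 + 0.97·1.6)s + 0.97·34.1 = 0.
That is s² + 4.352s + 33.08 = 0, so ω_n = 5.751 rad/s and ζ = 4.352/(2·5.751) = 0.3784.
%OS = 100·exp(−πζ/√(1−ζ²)) = 27.7%.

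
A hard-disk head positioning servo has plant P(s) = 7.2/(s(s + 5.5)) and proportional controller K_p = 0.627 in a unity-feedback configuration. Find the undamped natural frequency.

ω_n = 2.12 rad/s

The closed-loop denominator is s(s+5.5) + 0.627·7.2 = s² + 5.5s + 4.514.
Matching s² + 2ζω_n s + ω_n²: ω_n = √4.514 = 2.125 rad/s and 2ζω_n = 5.5, so ζ = 5.5/(2·2.125) = 1.29.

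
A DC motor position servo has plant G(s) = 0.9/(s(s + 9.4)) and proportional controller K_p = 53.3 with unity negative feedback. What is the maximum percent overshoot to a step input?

Closed-loop characteristic equation: s² + 9.4s + 47.97 = 0, so ω_n = 6.926 rad/s and ζ = 9.4/(2·6.926) = 0.6786.
%OS = 100·exp(−πζ/√(1−ζ²)) = 100·exp(−π·0.6786/√0.5395) = 5.49%.

5.49%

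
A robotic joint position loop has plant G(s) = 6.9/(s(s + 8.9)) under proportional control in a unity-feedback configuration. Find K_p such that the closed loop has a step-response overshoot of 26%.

K_p = 18.5

From %OS = 100·exp(−πζ/√(1−ζ²)) = 26%, ζ = −ln(0.26)/√(π²+ln²(0.26)) = 0.3941.
Characteristic equation s² + 8.9s + 6.9K_p = 0 gives ζ = 8.9/(2√(6.9K_p)).
Setting ζ = 0.3941: √(6.9K_p) = 8.9/(2·0.3941) = 11.29, so K_p = 127.5/6.9 = 18.5.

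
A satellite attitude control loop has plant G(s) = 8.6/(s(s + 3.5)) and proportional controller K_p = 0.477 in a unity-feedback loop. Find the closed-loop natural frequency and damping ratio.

The closed-loop denominator is s(s+3.5) + 0.477·8.6 = s² + 3.5s + 4.102.
Matching s² + 2ζω_n s + ω_n²: ω_n = √4.102 = 2.025 rad/s and 2ζω_n = 3.5, so ζ = 3.5/(2·2.025) = 0.864.

ω_n = 2.03 rad/s, ζ = 0.864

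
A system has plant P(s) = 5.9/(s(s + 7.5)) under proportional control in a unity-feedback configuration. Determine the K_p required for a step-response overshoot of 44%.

K_p = 37.3

From %OS = 100·exp(−πζ/√(1−ζ²)) = 44%, ζ = −ln(0.44)/√(π²+ln²(0.44)) = 0.2528.
Characteristic equation s² + 7.5s + 5.9K_p = 0 gives ζ = 7.5/(2√(5.9K_p)).
Setting ζ = 0.2528: √(5.9K_p) = 7.5/(2·0.2528) = 14.83, so K_p = 220/5.9 = 37.3.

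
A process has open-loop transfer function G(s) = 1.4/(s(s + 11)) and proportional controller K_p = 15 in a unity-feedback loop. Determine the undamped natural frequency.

With unity feedback the closed-loop characteristic equation is s² + 11s + 15·1.4 = s² + 11s + 21 = 0.
Matching s² + 2ζω_n s + ω_n²: ω_n = √21 = 4.583 rad/s and 2ζω_n = 11, so ζ = 11/(2·4.583) = 1.2.

ω_n = 4.58 rad/s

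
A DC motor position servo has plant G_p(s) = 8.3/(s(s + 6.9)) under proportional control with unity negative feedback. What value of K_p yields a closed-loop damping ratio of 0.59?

K_p = 4.12

Closed-loop characteristic equation: s² + 6.9s + K_p·8.3 = 0.
So ω_n = √(8.3K_p) and 2ζω_n = 6.9, giving ζ = 6.9/(2√(8.3K_p)).
Setting ζ = 0.59: √(8.3K_p) = 6.9/(2·0.59) = 5.847, so K_p = 34.19/8.3 = 4.12.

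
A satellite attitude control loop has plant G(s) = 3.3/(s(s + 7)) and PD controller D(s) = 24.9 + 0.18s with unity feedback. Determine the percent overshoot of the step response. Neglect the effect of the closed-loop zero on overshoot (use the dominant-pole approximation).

Forward path: (24.9 + 0.18s)·3.3/(s(s+7)). The closed-loop characteristic equation is s² + (7 + 3.3·0.18)s + 3.3·24.9 = 0.
That is s² + 7.594s + 82.17 = 0, so ω_n = 9.065 rad/s and ζ = 7.594/(2·9.065) = 0.4189.
%OS = 100·exp(−πζ/√(1−ζ²)) = 23.5%.

23.5%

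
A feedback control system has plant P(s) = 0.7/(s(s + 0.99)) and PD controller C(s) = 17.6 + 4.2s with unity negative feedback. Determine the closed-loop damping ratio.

ζ = 0.56

Forward path: (17.6 + 4.2s)·0.7/(s(s+0.99)). The closed-loop characteristic equation is s² + (0.99 + 0.7·4.2)s + 0.7·17.6 = 0.
That is s² + 3.93s + 12.32 = 0, so ω_n = 3.51 rad/s and ζ = 3.93/(2·3.51) = 0.5598.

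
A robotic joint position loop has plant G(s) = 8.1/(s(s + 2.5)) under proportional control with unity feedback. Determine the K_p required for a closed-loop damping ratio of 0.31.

Closed-loop characteristic equation: s² + 2.5s + K_p·8.1 = 0.
So ω_n = √(8.1K_p) and 2ζω_n = 2.5, giving ζ = 2.5/(2√(8.1K_p)).
Setting ζ = 0.31: √(8.1K_p) = 2.5/(2·0.31) = 4.032, so K_p = 16.26/8.1 = 2.01.

K_p = 2.01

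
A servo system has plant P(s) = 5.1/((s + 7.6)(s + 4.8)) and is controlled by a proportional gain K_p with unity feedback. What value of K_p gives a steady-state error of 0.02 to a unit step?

The loop is type 0, so e_ss(step) = 1/(1 + K_pos) with K_pos = K_p·P(0).
P(0) = 0.1398. Require 1/(1 + K_p·0.1398) = 0.02, so 1 + 0.1398·K_p = 50.
K_p = (50 − 1)/0.1398 = 350.

K_p = 350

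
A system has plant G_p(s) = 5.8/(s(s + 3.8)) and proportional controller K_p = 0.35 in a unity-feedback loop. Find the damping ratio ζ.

1 + K_p·G_p(s) = 0 gives s² + 3.8s + 2.03 = 0.
Matching s² + 2ζω_n s + ω_n²: ω_n = √2.03 = 1.425 rad/s and 2ζω_n = 3.8, so ζ = 3.8/(2·1.425) = 1.33.

ζ = 1.33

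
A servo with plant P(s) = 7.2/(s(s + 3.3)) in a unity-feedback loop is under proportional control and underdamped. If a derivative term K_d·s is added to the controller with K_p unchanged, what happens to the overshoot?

decrease

With PD the characteristic equation becomes s² + (a + K·K_d)s + K·K_p = 0; the damping term grows, ζ rises, overshoot falls.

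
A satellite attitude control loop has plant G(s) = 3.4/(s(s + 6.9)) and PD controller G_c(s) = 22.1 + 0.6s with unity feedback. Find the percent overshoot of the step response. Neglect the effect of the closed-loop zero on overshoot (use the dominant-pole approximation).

15.1%

Forward path: (22.1 + 0.6s)·3.4/(s(s+6.9)). The closed-loop characteristic equation is s² + (6.9 + 3.4·0.6)s + 3.4·22.1 = 0.
That is s² + 8.94s + 75.14 = 0, so ω_n = 8.668 rad/s and ζ = 8.94/(2·8.668) = 0.5157.
%OS = 100·exp(−πζ/√(1−ζ²)) = 15.1%.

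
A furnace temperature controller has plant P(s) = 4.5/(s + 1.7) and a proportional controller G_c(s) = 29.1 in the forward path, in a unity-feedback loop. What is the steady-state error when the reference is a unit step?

The loop is type 0. Static position error constant K_pos = G_c(0)·P(0) = 29.1·2.647 = 77.03.
Steady-state error to a unit step: e_ss = 1/(1+K_pos) = 1/78.03 = 0.0128.

0.0128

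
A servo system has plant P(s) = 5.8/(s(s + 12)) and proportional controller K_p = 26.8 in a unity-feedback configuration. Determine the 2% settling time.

T_s ≈ 0.667 s

The closed-loop denominator s² + 12s + 155.4 gives ω_n = √155.4 = 12.47 and ζ = 12/(2ω_n) = 0.4812.
2% settling time T_s ≈ 4/(ζω_n) = 4/6 = 0.667 s.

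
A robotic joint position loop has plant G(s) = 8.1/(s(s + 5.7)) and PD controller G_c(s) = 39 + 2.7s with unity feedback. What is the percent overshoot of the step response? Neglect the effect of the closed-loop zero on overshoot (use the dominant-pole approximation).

2.11%

Forward path: (39 + 2.7s)·8.1/(s(s+5.7)). The closed-loop characteristic equation is s² + (5.7 + 8.1·2.7)s + 8.1·39 = 0.
That is s² + 27.57s + 315.9 = 0, so ω_n = 17.77 rad/s and ζ = 27.57/(2·17.77) = 0.7756.
%OS = 100·exp(−πζ/√(1−ζ²)) = 2.11%.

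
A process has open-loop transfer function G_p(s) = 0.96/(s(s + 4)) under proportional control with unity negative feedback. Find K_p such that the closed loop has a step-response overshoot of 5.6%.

K_p = 9.12

From %OS = 100·exp(−πζ/√(1−ζ²)) = 5.6%, ζ = −ln(0.056)/√(π²+ln²(0.056)) = 0.6761.
Characteristic equation s² + 4s + 0.96K_p = 0 gives ζ = 4/(2√(0.96K_p)).
Setting ζ = 0.6761: √(0.96K_p) = 4/(2·0.6761) = 2.958, so K_p = 8.752/0.96 = 9.12.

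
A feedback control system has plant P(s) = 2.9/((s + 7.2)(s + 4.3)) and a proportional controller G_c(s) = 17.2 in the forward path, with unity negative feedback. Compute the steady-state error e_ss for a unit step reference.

The loop is type 0. Static position error constant K_pos = G_c(0)·P(0) = 17.2·0.09367 = 1.611.
Steady-state error to a unit step: e_ss = 1/(1+K_pos) = 1/2.611 = 0.383.

0.383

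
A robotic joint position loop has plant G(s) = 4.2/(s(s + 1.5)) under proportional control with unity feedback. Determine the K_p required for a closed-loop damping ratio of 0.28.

Closed-loop characteristic equation: s² + 1.5s + K_p·4.2 = 0.
So ω_n = √(4.2K_p) and 2ζω_n = 1.5, giving ζ = 1.5/(2√(4.2K_p)).
Setting ζ = 0.28: √(4.2K_p) = 1.5/(2·0.28) = 2.679, so K_p = 7.175/4.2 = 1.71.

K_p = 1.71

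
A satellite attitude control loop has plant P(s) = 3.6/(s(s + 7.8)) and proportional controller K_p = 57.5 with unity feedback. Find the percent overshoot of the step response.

41.3%

From 1 + K_pP(s) = 0: s² + 7.8s + 207 = 0 ⇒ ω_n = 14.39, ζ = 0.2711.
%OS = 100·exp(−πζ/√(1−ζ²)) = 100·exp(−π·0.2711/√0.9265) = 41.3%.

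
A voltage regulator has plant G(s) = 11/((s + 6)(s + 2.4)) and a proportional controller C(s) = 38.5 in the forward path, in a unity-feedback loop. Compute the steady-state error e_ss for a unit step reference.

0.0329

The loop is type 0. Static position error constant K_pos = C(0)·G(0) = 38.5·0.7639 = 29.41.
Steady-state error to a unit step: e_ss = 1/(1+K_pos) = 1/30.41 = 0.0329.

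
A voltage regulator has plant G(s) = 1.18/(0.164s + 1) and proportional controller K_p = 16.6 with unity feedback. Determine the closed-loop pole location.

Closed loop: T(s) = K_p·G/(1+K_p·G) = 19.59/(0.164s + 1 + 19.59), with pole at s = −(1 + 19.59)/0.164 = −125.5.

s = -125.5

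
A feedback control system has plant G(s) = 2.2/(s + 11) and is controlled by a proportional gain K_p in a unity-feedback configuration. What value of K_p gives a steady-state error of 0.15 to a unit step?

The loop is type 0, so e_ss(step) = 1/(1 + K_pos) with K_pos = K_p·G(0).
G(0) = 0.2. Require 1/(1 + K_p·0.2) = 0.15, so 1 + 0.2·K_p = 6.667.
K_p = (6.667 − 1)/0.2 = 28.3.

K_p = 28.3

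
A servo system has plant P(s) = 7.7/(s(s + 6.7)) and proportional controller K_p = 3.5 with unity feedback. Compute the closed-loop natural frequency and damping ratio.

The closed-loop denominator is s(s+6.7) + 3.5·7.7 = s² + 6.7s + 26.95.
Matching s² + 2ζω_n s + ω_n²: ω_n = √26.95 = 5.191 rad/s and 2ζω_n = 6.7, so ζ = 6.7/(2·5.191) = 0.645.

ω_n = 5.19 rad/s, ζ = 0.645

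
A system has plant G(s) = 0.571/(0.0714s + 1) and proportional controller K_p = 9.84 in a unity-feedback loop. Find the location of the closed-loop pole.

Closed loop: T(s) = K_p·G/(1+K_p·G) = 5.619/(0.0714s + 1 + 5.619), with pole at s = −(1 + 5.619)/0.0714 = −92.7.

s = -92.7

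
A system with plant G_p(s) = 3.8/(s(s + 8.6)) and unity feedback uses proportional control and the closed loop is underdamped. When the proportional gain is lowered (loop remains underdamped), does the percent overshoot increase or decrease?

ζ = 8.6/(2√(3.8K_p)) rises as K_p falls; higher damping means less overshoot.

decrease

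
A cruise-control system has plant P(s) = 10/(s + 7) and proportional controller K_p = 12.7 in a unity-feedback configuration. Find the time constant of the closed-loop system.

τ = 0.00746 s

Closed-loop transfer function: T(s) = K_p·P(s)/(1 + K_p·P(s)) = 127/(s + 7 + 127) = 127/(s + 134).
Time constant τ = 1/134 = 0.00746 s.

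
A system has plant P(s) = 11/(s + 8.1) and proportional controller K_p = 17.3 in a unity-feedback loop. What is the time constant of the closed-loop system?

τ = 0.00504 s

Closed-loop transfer function: T(s) = K_p·P(s)/(1 + K_p·P(s)) = 190.3/(s + 8.1 + 190.3) = 190.3/(s + 198.4).
Time constant τ = 1/198.4 = 0.00504 s.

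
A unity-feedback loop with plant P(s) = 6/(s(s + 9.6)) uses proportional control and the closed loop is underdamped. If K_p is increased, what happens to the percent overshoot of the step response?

increase

Characteristic equation s² + 9.6s + K_p·6 = 0: raising K_p raises ω_n while 2ζω_n = 9.6 is fixed, so ζ falls and overshoot grows.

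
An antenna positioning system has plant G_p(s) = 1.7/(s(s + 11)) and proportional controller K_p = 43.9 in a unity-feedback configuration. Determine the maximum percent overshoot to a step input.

Closed-loop characteristic equation: s² + 11s + 74.63 = 0, so ω_n = 8.639 rad/s and ζ = 11/(2·8.639) = 0.6367.
%OS = 100·exp(−πζ/√(1−ζ²)) = 100·exp(−π·0.6367/√0.5947) = 7.47%.

7.47%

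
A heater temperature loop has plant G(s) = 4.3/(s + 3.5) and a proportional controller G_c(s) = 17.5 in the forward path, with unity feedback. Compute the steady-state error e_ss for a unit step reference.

0.0444

The loop is type 0. Static position error constant K_pos = G_c(0)·G(0) = 17.5·1.229 = 21.5.
Steady-state error to a unit step: e_ss = 1/(1+K_pos) = 1/22.5 = 0.0444.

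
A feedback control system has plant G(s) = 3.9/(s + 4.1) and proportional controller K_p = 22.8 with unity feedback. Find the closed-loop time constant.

Closed-loop transfer function: T(s) = K_p·G(s)/(1 + K_p·G(s)) = 88.92/(s + 4.1 + 88.92) = 88.92/(s + 93.02).
Time constant τ = 1/93.02 = 0.0108 s.

τ = 0.0108 s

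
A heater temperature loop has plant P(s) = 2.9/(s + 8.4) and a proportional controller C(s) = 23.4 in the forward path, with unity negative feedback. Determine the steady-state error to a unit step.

0.11

The loop is type 0. Static position error constant K_pos = C(0)·P(0) = 23.4·0.3452 = 8.079.
Steady-state error to a unit step: e_ss = 1/(1+K_pos) = 1/9.079 = 0.11.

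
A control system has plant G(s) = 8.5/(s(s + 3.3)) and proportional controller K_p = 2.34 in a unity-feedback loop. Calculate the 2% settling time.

T_s ≈ 2.42 s

From 1 + K_pG(s) = 0: s² + 3.3s + 19.89 = 0 ⇒ ω_n = 4.46, ζ = 0.37.
2% settling time T_s ≈ 4/(ζω_n) = 4/1.65 = 2.42 s.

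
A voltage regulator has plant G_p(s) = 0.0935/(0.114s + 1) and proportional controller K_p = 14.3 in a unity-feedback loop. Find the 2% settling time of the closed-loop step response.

T_s ≈ 0.195 s

Closed loop: T(s) = K_p·G_p/(1+K_p·G_p) = 1.337/(0.114s + 1 + 1.337), with pole at s = −(1 + 1.337)/0.114 = −20.5.
τ = 1/20.5 = 0.04878 s, so 2% settling time ≈ 4τ = 0.195 s.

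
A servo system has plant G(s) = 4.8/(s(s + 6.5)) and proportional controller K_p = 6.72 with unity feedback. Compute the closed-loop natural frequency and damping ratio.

1 + K_p·G(s) = 0 gives s² + 6.5s + 32.26 = 0.
Matching s² + 2ζω_n s + ω_n²: ω_n = √32.26 = 5.679 rad/s and 2ζω_n = 6.5, so ζ = 6.5/(2·5.679) = 0.572.

ω_n = 5.68 rad/s, ζ = 0.572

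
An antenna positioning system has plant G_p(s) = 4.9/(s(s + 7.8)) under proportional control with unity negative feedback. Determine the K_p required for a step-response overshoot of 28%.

K_p = 22

From %OS = 100·exp(−πζ/√(1−ζ²)) = 28%, ζ = −ln(0.28)/√(π²+ln²(0.28)) = 0.3755.
Characteristic equation s² + 7.8s + 4.9K_p = 0 gives ζ = 7.8/(2√(4.9K_p)).
Setting ζ = 0.3755: √(4.9K_p) = 7.8/(2·0.3755) = 10.39, so K_p = 107.8/4.9 = 22.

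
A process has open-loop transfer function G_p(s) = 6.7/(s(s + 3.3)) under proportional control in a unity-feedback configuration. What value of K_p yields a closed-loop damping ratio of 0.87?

K_p = 0.537

Closed-loop characteristic equation: s² + 3.3s + K_p·6.7 = 0.
So ω_n = √(6.7K_p) and 2ζω_n = 3.3, giving ζ = 3.3/(2√(6.7K_p)).
Setting ζ = 0.87: √(6.7K_p) = 3.3/(2·0.87) = 1.897, so K_p = 3.597/6.7 = 0.537.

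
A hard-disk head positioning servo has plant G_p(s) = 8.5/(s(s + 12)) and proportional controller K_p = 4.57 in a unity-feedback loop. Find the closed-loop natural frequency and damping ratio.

The closed-loop denominator is s(s+12) + 4.57·8.5 = s² + 12s + 38.84.
Matching s² + 2ζω_n s + ω_n²: ω_n = √38.84 = 6.233 rad/s and 2ζω_n = 12, so ζ = 12/(2·6.233) = 0.963.

ω_n = 6.23 rad/s, ζ = 0.963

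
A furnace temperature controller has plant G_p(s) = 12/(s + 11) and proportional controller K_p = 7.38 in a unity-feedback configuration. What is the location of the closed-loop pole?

s = -99.56

Closed-loop transfer function: T(s) = K_p·G_p(s)/(1 + K_p·G_p(s)) = 88.56/(s + 11 + 88.56) = 88.56/(s + 99.56).
The closed-loop pole is at s = −99.56.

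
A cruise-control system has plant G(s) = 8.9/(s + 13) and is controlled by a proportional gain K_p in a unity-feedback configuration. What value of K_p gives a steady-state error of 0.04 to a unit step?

The loop is type 0, so e_ss(step) = 1/(1 + K_pos) with K_pos = K_p·G(0).
G(0) = 0.6846. Require 1/(1 + K_p·0.6846) = 0.04, so 1 + 0.6846·K_p = 25.
K_p = (25 − 1)/0.6846 = 35.1.

K_p = 35.1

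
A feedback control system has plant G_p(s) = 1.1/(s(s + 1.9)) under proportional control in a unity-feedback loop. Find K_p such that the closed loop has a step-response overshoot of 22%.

From %OS = 100·exp(−πζ/√(1−ζ²)) = 22%, ζ = −ln(0.22)/√(π²+ln²(0.22)) = 0.4342.
Characteristic equation s² + 1.9s + 1.1K_p = 0 gives ζ = 1.9/(2√(1.1K_p)).
Setting ζ = 0.4342: √(1.1K_p) = 1.9/(2·0.4342) = 2.188, so K_p = 4.788/1.1 = 4.35.

K_p = 4.35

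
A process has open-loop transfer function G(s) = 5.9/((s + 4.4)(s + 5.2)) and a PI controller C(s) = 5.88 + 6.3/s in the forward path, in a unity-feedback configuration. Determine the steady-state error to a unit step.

The open loop C(s)G(s) has a pole at the origin (type 1), so the static position error constant is infinite and e_ss = 1/(1+∞) = 0.

0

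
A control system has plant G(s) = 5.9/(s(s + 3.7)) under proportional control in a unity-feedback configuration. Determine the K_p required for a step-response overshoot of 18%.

K_p = 2.53

From %OS = 100·exp(−πζ/√(1−ζ²)) = 18%, ζ = −ln(0.18)/√(π²+ln²(0.18)) = 0.4791.
Characteristic equation s² + 3.7s + 5.9K_p = 0 gives ζ = 3.7/(2√(5.9K_p)).
Setting ζ = 0.4791: √(5.9K_p) = 3.7/(2·0.4791) = 3.861, so K_p = 14.91/5.9 = 2.53.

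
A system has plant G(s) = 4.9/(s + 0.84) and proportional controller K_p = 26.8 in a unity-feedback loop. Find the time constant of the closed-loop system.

τ = 0.00757 s

Closed-loop transfer function: T(s) = K_p·G(s)/(1 + K_p·G(s)) = 131.3/(s + 0.84 + 131.3) = 131.3/(s + 132.2).
Time constant τ = 1/132.2 = 0.00757 s.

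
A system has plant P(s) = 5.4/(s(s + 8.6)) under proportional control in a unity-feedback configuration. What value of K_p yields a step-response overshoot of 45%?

From %OS = 100·exp(−πζ/√(1−ζ²)) = 45%, ζ = −ln(0.45)/√(π²+ln²(0.45)) = 0.2463.
Characteristic equation s² + 8.6s + 5.4K_p = 0 gives ζ = 8.6/(2√(5.4K_p)).
Setting ζ = 0.2463: √(5.4K_p) = 8.6/(2·0.2463) = 17.46, so K_p = 304.7/5.4 = 56.4.

K_p = 56.4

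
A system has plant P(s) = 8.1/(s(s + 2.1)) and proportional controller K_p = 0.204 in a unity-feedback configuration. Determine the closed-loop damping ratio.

The closed-loop denominator is s(s+2.1) + 0.204·8.1 = s² + 2.1s + 1.652.
So ω_n² = 1.652 ⇒ ω_n = 1.285 rad/s, and ζ = 2.1/(2ω_n) = 0.817.

ζ = 0.817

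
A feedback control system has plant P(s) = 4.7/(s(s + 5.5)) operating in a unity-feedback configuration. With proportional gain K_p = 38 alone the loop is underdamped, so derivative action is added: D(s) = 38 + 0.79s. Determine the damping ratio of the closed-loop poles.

Forward path: (38 + 0.79s)·4.7/(s(s+5.5)). The closed-loop characteristic equation is s² + (5.5 + 4.7·0.79)s + 4.7·38 = 0.
That is s² + 9.213s + 178.6 = 0, so ω_n = 13.36 rad/s and ζ = 9.213/(2·13.36) = 0.3447.

ζ = 0.345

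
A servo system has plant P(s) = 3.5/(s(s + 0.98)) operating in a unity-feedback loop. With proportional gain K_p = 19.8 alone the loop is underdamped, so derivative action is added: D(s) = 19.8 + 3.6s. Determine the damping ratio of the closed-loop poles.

ζ = 0.816

Forward path: (19.8 + 3.6s)·3.5/(s(s+0.98)). The closed-loop characteristic equation is s² + (0.98 + 3.5·3.6)s + 3.5·19.8 = 0.
That is s² + 13.58s + 69.3 = 0, so ω_n = 8.325 rad/s and ζ = 13.58/(2·8.325) = 0.8156.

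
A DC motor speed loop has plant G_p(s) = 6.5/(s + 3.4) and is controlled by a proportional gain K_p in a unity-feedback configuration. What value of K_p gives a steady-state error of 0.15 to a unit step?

Steady-state error for a unit step on this type-0 loop is 1/(1 + K_p·G_p(0)).
G_p(0) = 1.912. Require 1/(1 + K_p·1.912) = 0.15, so 1 + 1.912·K_p = 6.667.
K_p = (6.667 − 1)/1.912 = 2.96.

K_p = 2.96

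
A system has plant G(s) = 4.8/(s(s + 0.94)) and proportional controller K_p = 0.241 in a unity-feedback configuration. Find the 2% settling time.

Closed-loop characteristic equation: s² + 0.94s + 1.157 = 0, so ω_n = 1.076 rad/s and ζ = 0.94/(2·1.076) = 0.437.
2% settling time T_s ≈ 4/(ζω_n) = 4/0.47 = 8.51 s.

T_s ≈ 8.51 s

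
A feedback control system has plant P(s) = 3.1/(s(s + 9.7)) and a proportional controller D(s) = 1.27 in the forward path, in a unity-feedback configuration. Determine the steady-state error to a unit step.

0

The open loop D(s)P(s) has a pole at the origin (type 1), so the static position error constant is infinite and e_ss = 1/(1+∞) = 0.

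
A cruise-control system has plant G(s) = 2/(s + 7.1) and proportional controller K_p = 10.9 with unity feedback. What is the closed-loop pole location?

Closed-loop transfer function: T(s) = K_p·G(s)/(1 + K_p·G(s)) = 21.8/(s + 7.1 + 21.8) = 21.8/(s + 28.9).
The closed-loop pole is at s = −28.9.

s = -28.9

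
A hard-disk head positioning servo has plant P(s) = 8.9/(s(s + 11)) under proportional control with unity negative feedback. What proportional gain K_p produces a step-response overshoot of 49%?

From %OS = 100·exp(−πζ/√(1−ζ²)) = 49%, ζ = −ln(0.49)/√(π²+ln²(0.49)) = 0.2214.
Characteristic equation s² + 11s + 8.9K_p = 0 gives ζ = 11/(2√(8.9K_p)).
Setting ζ = 0.2214: √(8.9K_p) = 11/(2·0.2214) = 24.84, so K_p = 617/8.9 = 69.3.

K_p = 69.3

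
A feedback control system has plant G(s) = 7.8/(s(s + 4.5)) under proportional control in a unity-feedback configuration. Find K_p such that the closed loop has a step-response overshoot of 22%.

K_p = 3.44

From %OS = 100·exp(−πζ/√(1−ζ²)) = 22%, ζ = −ln(0.22)/√(π²+ln²(0.22)) = 0.4342.
Characteristic equation s² + 4.5s + 7.8K_p = 0 gives ζ = 4.5/(2√(7.8K_p)).
Setting ζ = 0.4342: √(7.8K_p) = 4.5/(2·0.4342) = 5.182, so K_p = 26.86/7.8 = 3.44.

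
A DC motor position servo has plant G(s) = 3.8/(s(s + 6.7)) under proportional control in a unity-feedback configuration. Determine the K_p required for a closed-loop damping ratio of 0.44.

Closed-loop characteristic equation: s² + 6.7s + K_p·3.8 = 0.
So ω_n = √(3.8K_p) and 2ζω_n = 6.7, giving ζ = 6.7/(2√(3.8K_p)).
Setting ζ = 0.44: √(3.8K_p) = 6.7/(2·0.44) = 7.614, so K_p = 57.97/3.8 = 15.3.

K_p = 15.3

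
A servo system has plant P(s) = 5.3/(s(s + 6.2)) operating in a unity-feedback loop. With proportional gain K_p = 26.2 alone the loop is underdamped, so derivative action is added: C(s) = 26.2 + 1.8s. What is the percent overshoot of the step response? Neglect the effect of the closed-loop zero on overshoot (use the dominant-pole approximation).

Forward path: (26.2 + 1.8s)·5.3/(s(s+6.2)). The closed-loop characteristic equation is s² + (6.2 + 5.3·1.8)s + 5.3·26.2 = 0.
That is s² + 15.74s + 138.9 = 0, so ω_n = 11.78 rad/s and ζ = 15.74/(2·11.78) = 0.6679.
%OS = 100·exp(−πζ/√(1−ζ²)) = 5.97%.

5.97%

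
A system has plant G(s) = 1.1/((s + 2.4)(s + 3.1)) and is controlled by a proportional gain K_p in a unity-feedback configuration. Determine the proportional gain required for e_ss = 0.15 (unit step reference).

The loop is type 0, so e_ss(step) = 1/(1 + K_pos) with K_pos = K_p·G(0).
G(0) = 0.1478. Require 1/(1 + K_p·0.1478) = 0.15, so 1 + 0.1478·K_p = 6.667.
K_p = (6.667 − 1)/0.1478 = 38.3.

K_p = 38.3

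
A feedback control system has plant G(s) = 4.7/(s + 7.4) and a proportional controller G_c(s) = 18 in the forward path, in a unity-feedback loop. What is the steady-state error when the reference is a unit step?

The loop is type 0. Static position error constant K_pos = G_c(0)·G(0) = 18·0.6351 = 11.43.
Steady-state error to a unit step: e_ss = 1/(1+K_pos) = 1/12.43 = 0.0804.

0.0804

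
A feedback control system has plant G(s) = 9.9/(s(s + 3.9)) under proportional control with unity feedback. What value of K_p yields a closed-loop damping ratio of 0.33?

Closed-loop characteristic equation: s² + 3.9s + K_p·9.9 = 0.
So ω_n = √(9.9K_p) and 2ζω_n = 3.9, giving ζ = 3.9/(2√(9.9K_p)).
Setting ζ = 0.33: √(9.9K_p) = 3.9/(2·0.33) = 5.909, so K_p = 34.92/9.9 = 3.53.

K_p = 3.53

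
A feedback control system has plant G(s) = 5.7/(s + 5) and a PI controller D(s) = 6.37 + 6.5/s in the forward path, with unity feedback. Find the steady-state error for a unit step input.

The open loop D(s)G(s) has a pole at the origin (type 1), so the static position error constant is infinite and e_ss = 1/(1+∞) = 0.

0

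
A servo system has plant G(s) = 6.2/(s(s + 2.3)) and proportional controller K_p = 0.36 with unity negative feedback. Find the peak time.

Closed-loop characteristic equation: s² + 2.3s + 2.232 = 0, so ω_n = 1.494 rad/s and ζ = 2.3/(2·1.494) = 0.7698.
Damped frequency ω_d = ω_n√(1−ζ²) = 0.9537 rad/s, so peak time T_p = π/ω_d = 3.29 s.

T_p = 3.29 s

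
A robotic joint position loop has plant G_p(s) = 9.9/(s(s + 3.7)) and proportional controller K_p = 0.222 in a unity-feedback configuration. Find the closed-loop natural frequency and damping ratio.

The closed-loop denominator is s(s+3.7) + 0.222·9.9 = s² + 3.7s + 2.198.
Matching s² + 2ζω_n s + ω_n²: ω_n = √2.198 = 1.482 rad/s and 2ζω_n = 3.7, so ζ = 3.7/(2·1.482) = 1.25.

ω_n = 1.48 rad/s, ζ = 1.25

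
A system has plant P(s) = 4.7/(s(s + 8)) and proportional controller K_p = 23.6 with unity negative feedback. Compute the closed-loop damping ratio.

ζ = 0.38

With unity feedback the closed-loop characteristic equation is s² + 8s + 23.6·4.7 = s² + 8s + 110.9 = 0.
So ω_n² = 110.9 ⇒ ω_n = 10.53 rad/s, and ζ = 8/(2ω_n) = 0.38.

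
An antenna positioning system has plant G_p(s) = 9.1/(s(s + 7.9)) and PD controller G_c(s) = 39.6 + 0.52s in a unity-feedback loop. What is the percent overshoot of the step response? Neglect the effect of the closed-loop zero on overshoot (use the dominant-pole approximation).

Forward path: (39.6 + 0.52s)·9.1/(s(s+7.9)). The closed-loop characteristic equation is s² + (7.9 + 9.1·0.52)s + 9.1·39.6 = 0.
That is s² + 12.63s + 360.4 = 0, so ω_n = 18.98 rad/s and ζ = 12.63/(2·18.98) = 0.3327.
%OS = 100·exp(−πζ/√(1−ζ²)) = 33%.

33%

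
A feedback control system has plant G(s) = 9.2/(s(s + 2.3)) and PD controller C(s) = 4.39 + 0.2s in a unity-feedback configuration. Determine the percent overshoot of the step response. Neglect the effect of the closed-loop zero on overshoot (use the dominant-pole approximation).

33.9%

Forward path: (4.39 + 0.2s)·9.2/(s(s+2.3)). The closed-loop characteristic equation is s² + (2.3 + 9.2·0.2)s + 9.2·4.39 = 0.
That is s² + 4.14s + 40.39 = 0, so ω_n = 6.355 rad/s and ζ = 4.14/(2·6.355) = 0.3257.
%OS = 100·exp(−πζ/√(1−ζ²)) = 33.9%.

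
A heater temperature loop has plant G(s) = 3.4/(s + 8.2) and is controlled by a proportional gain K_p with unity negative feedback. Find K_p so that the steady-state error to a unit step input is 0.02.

K_p = 118

The loop is type 0, so e_ss(step) = 1/(1 + K_pos) with K_pos = K_p·G(0).
G(0) = 0.4146. Require 1/(1 + K_p·0.4146) = 0.02, so 1 + 0.4146·K_p = 50.
K_p = (50 − 1)/0.4146 = 118.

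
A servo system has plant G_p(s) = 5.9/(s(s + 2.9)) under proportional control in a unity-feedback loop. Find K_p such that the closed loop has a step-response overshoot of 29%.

K_p = 2.65

From %OS = 100·exp(−πζ/√(1−ζ²)) = 29%, ζ = −ln(0.29)/√(π²+ln²(0.29)) = 0.3666.
Characteristic equation s² + 2.9s + 5.9K_p = 0 gives ζ = 2.9/(2√(5.9K_p)).
Setting ζ = 0.3666: √(5.9K_p) = 2.9/(2·0.3666) = 3.955, so K_p = 15.64/5.9 = 2.65.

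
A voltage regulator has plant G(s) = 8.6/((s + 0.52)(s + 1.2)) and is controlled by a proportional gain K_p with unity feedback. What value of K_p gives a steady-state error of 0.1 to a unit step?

The loop is type 0, so e_ss(step) = 1/(1 + K_pos) with K_pos = K_p·G(0).
G(0) = 13.78. Require 1/(1 + K_p·13.78) = 0.1, so 1 + 13.78·K_p = 10.
K_p = (10 − 1)/13.78 = 0.653.

K_p = 0.653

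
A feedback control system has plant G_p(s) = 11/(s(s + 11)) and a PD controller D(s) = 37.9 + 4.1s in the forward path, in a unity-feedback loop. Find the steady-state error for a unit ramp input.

The loop has one pole at the origin (type 1). Velocity error constant K_v = lim_{s→0} s·D(s)G_p(s) = 37.9·11/11 = 37.9.
Steady-state error to a unit ramp: e_ss = 1/K_v = 0.0264.

0.0264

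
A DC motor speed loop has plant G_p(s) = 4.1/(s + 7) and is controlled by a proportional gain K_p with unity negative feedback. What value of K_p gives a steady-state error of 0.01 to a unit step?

The loop is type 0, so e_ss(step) = 1/(1 + K_pos) with K_pos = K_p·G_p(0).
G_p(0) = 0.5857. Require 1/(1 + K_p·0.5857) = 0.01, so 1 + 0.5857·K_p = 100.
K_p = (100 − 1)/0.5857 = 169.

K_p = 169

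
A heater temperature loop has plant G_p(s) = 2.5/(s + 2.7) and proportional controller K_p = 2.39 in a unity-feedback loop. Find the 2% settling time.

T_s ≈ 0.461 s

Closed-loop transfer function: T(s) = K_p·G_p(s)/(1 + K_p·G_p(s)) = 5.975/(s + 2.7 + 5.975) = 5.975/(s + 8.675).
Time constant τ = 1/8.675 = 0.1153 s, so the 2% settling time is about 4τ = 0.461 s.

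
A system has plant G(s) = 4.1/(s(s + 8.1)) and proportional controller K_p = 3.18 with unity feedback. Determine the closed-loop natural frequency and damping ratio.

ω_n = 3.61 rad/s, ζ = 1.12

1 + K_p·G(s) = 0 gives s² + 8.1s + 13.04 = 0.
Matching s² + 2ζω_n s + ω_n²: ω_n = √13.04 = 3.611 rad/s and 2ζω_n = 8.1, so ζ = 8.1/(2·3.611) = 1.12.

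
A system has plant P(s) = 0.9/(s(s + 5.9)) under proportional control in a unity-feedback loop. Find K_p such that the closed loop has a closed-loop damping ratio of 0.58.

Closed-loop characteristic equation: s² + 5.9s + K_p·0.9 = 0.
So ω_n = √(0.9K_p) and 2ζω_n = 5.9, giving ζ = 5.9/(2√(0.9K_p)).
Setting ζ = 0.58: √(0.9K_p) = 5.9/(2·0.58) = 5.086, so K_p = 25.87/0.9 = 28.7.

K_p = 28.7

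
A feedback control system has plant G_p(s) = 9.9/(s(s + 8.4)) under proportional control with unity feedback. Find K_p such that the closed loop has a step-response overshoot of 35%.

From %OS = 100·exp(−πζ/√(1−ζ²)) = 35%, ζ = −ln(0.35)/√(π²+ln²(0.35)) = 0.3169.
Characteristic equation s² + 8.4s + 9.9K_p = 0 gives ζ = 8.4/(2√(9.9K_p)).
Setting ζ = 0.3169: √(9.9K_p) = 8.4/(2·0.3169) = 13.25, so K_p = 175.6/9.9 = 17.7.

K_p = 17.7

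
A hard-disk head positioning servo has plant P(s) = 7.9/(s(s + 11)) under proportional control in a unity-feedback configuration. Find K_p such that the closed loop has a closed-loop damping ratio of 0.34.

Closed-loop characteristic equation: s² + 11s + K_p·7.9 = 0.
So ω_n = √(7.9K_p) and 2ζω_n = 11, giving ζ = 11/(2√(7.9K_p)).
Setting ζ = 0.34: √(7.9K_p) = 11/(2·0.34) = 16.18, so K_p = 261.7/7.9 = 33.1.

K_p = 33.1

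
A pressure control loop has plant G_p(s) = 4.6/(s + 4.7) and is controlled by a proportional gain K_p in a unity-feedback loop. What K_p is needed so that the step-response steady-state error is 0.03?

K_p = 33

The loop is type 0, so e_ss(step) = 1/(1 + K_pos) with K_pos = K_p·G_p(0).
G_p(0) = 0.9787. Require 1/(1 + K_p·0.9787) = 0.03, so 1 + 0.9787·K_p = 33.33.
K_p = (33.33 − 1)/0.9787 = 33.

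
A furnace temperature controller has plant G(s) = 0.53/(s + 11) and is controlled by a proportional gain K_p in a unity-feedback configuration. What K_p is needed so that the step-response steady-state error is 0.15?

K_p = 118

For a type-0 loop with proportional control, e_ss = 1/(1 + K_p·G(0)).
G(0) = 0.04818. Require 1/(1 + K_p·0.04818) = 0.15, so 1 + 0.04818·K_p = 6.667.
K_p = (6.667 − 1)/0.04818 = 118.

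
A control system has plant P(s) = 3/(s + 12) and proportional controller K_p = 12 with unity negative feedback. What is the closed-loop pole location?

Closed-loop transfer function: T(s) = K_p·P(s)/(1 + K_p·P(s)) = 36/(s + 12 + 36) = 36/(s + 48).
The closed-loop pole is at s = −48.

s = -48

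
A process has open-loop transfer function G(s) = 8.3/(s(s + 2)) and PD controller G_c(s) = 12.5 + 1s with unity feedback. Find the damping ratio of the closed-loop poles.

Forward path: (12.5 + 1s)·8.3/(s(s+2)). The closed-loop characteristic equation is s² + (2 + 8.3·1)s + 8.3·12.5 = 0.
That is s² + 10.3s + 103.8 = 0, so ω_n = 10.19 rad/s and ζ = 10.3/(2·10.19) = 0.5056.

ζ = 0.506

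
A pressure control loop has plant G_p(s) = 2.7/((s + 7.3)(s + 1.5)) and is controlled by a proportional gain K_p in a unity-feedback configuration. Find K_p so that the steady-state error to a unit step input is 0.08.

The loop is type 0, so e_ss(step) = 1/(1 + K_pos) with K_pos = K_p·G_p(0).
G_p(0) = 0.2466. Require 1/(1 + K_p·0.2466) = 0.08, so 1 + 0.2466·K_p = 12.5.
K_p = (12.5 − 1)/0.2466 = 46.6.

K_p = 46.6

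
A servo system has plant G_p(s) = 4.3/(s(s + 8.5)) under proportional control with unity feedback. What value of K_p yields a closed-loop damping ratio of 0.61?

K_p = 11.3

Closed-loop characteristic equation: s² + 8.5s + K_p·4.3 = 0.
So ω_n = √(4.3K_p) and 2ζω_n = 8.5, giving ζ = 8.5/(2√(4.3K_p)).
Setting ζ = 0.61: √(4.3K_p) = 8.5/(2·0.61) = 6.967, so K_p = 48.54/4.3 = 11.3.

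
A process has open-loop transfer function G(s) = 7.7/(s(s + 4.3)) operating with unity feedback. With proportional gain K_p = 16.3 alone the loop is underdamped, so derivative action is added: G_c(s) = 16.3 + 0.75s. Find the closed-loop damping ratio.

ζ = 0.45

Forward path: (16.3 + 0.75s)·7.7/(s(s+4.3)). The closed-loop characteristic equation is s² + (4.3 + 7.7·0.75)s + 7.7·16.3 = 0.
That is s² + 10.07s + 125.5 = 0, so ω_n = 11.2 rad/s and ζ = 10.07/(2·11.2) = 0.4497.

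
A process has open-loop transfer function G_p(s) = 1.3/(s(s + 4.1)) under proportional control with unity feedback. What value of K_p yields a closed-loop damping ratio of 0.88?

Closed-loop characteristic equation: s² + 4.1s + K_p·1.3 = 0.
So ω_n = √(1.3K_p) and 2ζω_n = 4.1, giving ζ = 4.1/(2√(1.3K_p)).
Setting ζ = 0.88: √(1.3K_p) = 4.1/(2·0.88) = 2.33, so K_p = 5.427/1.3 = 4.17.

K_p = 4.17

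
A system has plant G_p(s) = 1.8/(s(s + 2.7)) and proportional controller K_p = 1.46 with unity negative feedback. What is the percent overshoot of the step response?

From 1 + K_pG_p(s) = 0: s² + 2.7s + 2.628 = 0 ⇒ ω_n = 1.621, ζ = 0.8328.
%OS = 100·exp(−πζ/√(1−ζ²)) = 100·exp(−π·0.8328/√0.3065) = 0.887%.

0.887%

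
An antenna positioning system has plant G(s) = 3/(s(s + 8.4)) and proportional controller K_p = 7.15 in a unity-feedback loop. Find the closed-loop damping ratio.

The closed-loop denominator is s(s+8.4) + 7.15·3 = s² + 8.4s + 21.45.
So ω_n² = 21.45 ⇒ ω_n = 4.631 rad/s, and ζ = 8.4/(2ω_n) = 0.907.

ζ = 0.907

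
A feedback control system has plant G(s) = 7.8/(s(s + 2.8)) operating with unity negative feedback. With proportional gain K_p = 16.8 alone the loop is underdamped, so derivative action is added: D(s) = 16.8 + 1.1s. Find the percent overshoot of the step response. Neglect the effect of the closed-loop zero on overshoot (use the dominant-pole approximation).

16.5%

Forward path: (16.8 + 1.1s)·7.8/(s(s+2.8)). The closed-loop characteristic equation is s² + (2.8 + 7.8·1.1)s + 7.8·16.8 = 0.
That is s² + 11.38s + 131 = 0, so ω_n = 11.45 rad/s and ζ = 11.38/(2·11.45) = 0.4971.
%OS = 100·exp(−πζ/√(1−ζ²)) = 16.5%.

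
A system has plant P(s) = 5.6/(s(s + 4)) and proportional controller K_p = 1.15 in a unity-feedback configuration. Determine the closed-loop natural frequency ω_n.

The closed-loop denominator is s(s+4) + 1.15·5.6 = s² + 4s + 6.44.
Matching s² + 2ζω_n s + ω_n²: ω_n = √6.44 = 2.538 rad/s and 2ζω_n = 4, so ζ = 4/(2·2.538) = 0.788.

ω_n = 2.54 rad/s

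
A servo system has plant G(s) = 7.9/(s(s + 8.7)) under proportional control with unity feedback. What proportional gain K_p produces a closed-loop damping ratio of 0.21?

Closed-loop characteristic equation: s² + 8.7s + K_p·7.9 = 0.
So ω_n = √(7.9K_p) and 2ζω_n = 8.7, giving ζ = 8.7/(2√(7.9K_p)).
Setting ζ = 0.21: √(7.9K_p) = 8.7/(2·0.21) = 20.71, so K_p = 429.1/7.9 = 54.3.

K_p = 54.3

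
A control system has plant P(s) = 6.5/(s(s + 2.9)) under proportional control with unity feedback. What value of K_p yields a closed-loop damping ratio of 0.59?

K_p = 0.929

Closed-loop characteristic equation: s² + 2.9s + K_p·6.5 = 0.
So ω_n = √(6.5K_p) and 2ζω_n = 2.9, giving ζ = 2.9/(2√(6.5K_p)).
Setting ζ = 0.59: √(6.5K_p) = 2.9/(2·0.59) = 2.458, so K_p = 6.04/6.5 = 0.929.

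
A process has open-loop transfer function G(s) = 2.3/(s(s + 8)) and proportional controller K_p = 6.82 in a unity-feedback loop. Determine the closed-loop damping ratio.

ζ = 1.01

The closed-loop denominator is s(s+8) + 6.82·2.3 = s² + 8s + 15.69.
Matching s² + 2ζω_n s + ω_n²: ω_n = √15.69 = 3.961 rad/s and 2ζω_n = 8, so ζ = 8/(2·3.961) = 1.01.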